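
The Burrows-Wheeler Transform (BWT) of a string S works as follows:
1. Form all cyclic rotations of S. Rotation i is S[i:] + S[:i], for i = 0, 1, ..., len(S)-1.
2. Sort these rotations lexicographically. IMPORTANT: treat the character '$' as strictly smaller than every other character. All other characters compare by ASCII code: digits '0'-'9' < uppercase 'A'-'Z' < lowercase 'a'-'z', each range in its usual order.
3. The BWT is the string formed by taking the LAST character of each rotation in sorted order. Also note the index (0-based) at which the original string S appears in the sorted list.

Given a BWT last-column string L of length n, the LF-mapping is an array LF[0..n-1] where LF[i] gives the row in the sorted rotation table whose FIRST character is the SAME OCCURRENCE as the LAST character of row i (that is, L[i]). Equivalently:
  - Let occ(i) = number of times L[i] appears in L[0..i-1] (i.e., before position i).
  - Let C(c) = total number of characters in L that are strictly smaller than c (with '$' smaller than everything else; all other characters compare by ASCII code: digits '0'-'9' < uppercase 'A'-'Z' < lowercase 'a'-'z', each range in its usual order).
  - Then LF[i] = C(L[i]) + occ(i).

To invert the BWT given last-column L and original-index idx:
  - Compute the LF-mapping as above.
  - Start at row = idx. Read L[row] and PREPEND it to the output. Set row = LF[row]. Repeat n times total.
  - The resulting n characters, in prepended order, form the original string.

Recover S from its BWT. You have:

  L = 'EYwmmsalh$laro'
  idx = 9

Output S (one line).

LF mapping: 1 2 13 8 9 12 3 6 5 0 7 4 11 10
Walk LF starting at row 9, prepending L[row]:
  step 1: row=9, L[9]='$', prepend. Next row=LF[9]=0
  step 2: row=0, L[0]='E', prepend. Next row=LF[0]=1
  step 3: row=1, L[1]='Y', prepend. Next row=LF[1]=2
  step 4: row=2, L[2]='w', prepend. Next row=LF[2]=13
  step 5: row=13, L[13]='o', prepend. Next row=LF[13]=10
  step 6: row=10, L[10]='l', prepend. Next row=LF[10]=7
  step 7: row=7, L[7]='l', prepend. Next row=LF[7]=6
  step 8: row=6, L[6]='a', prepend. Next row=LF[6]=3
  step 9: row=3, L[3]='m', prepend. Next row=LF[3]=8
  step 10: row=8, L[8]='h', prepend. Next row=LF[8]=5
  step 11: row=5, L[5]='s', prepend. Next row=LF[5]=12
  step 12: row=12, L[12]='r', prepend. Next row=LF[12]=11
  step 13: row=11, L[11]='a', prepend. Next row=LF[11]=4
  step 14: row=4, L[4]='m', prepend. Next row=LF[4]=9
Reversed output: marshmallowYE$

Answer: marshmallowYE$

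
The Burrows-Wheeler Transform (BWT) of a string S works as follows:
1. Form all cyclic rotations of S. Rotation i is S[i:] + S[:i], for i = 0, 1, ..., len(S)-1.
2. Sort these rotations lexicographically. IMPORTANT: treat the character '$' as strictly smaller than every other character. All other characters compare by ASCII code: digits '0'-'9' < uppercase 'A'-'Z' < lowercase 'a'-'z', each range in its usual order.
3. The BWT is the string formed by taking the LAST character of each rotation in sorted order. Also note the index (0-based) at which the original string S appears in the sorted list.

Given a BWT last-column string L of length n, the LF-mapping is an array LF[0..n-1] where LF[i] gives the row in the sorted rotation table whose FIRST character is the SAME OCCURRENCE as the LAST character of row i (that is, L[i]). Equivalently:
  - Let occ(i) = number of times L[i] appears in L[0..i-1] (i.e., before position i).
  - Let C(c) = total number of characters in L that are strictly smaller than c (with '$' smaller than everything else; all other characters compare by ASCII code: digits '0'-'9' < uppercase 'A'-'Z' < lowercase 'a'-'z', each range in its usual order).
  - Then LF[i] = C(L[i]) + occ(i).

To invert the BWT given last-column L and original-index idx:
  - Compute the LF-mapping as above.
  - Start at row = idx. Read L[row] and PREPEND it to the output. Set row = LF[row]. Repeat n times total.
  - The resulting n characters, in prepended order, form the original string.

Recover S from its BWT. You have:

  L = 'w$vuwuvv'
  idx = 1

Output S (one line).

LF mapping: 6 0 3 1 7 2 4 5
Walk LF starting at row 1, prepending L[row]:
  step 1: row=1, L[1]='$', prepend. Next row=LF[1]=0
  step 2: row=0, L[0]='w', prepend. Next row=LF[0]=6
  step 3: row=6, L[6]='v', prepend. Next row=LF[6]=4
  step 4: row=4, L[4]='w', prepend. Next row=LF[4]=7
  step 5: row=7, L[7]='v', prepend. Next row=LF[7]=5
  step 6: row=5, L[5]='u', prepend. Next row=LF[5]=2
  step 7: row=2, L[2]='v', prepend. Next row=LF[2]=3
  step 8: row=3, L[3]='u', prepend. Next row=LF[3]=1
Reversed output: uvuvwvw$

Answer: uvuvwvw$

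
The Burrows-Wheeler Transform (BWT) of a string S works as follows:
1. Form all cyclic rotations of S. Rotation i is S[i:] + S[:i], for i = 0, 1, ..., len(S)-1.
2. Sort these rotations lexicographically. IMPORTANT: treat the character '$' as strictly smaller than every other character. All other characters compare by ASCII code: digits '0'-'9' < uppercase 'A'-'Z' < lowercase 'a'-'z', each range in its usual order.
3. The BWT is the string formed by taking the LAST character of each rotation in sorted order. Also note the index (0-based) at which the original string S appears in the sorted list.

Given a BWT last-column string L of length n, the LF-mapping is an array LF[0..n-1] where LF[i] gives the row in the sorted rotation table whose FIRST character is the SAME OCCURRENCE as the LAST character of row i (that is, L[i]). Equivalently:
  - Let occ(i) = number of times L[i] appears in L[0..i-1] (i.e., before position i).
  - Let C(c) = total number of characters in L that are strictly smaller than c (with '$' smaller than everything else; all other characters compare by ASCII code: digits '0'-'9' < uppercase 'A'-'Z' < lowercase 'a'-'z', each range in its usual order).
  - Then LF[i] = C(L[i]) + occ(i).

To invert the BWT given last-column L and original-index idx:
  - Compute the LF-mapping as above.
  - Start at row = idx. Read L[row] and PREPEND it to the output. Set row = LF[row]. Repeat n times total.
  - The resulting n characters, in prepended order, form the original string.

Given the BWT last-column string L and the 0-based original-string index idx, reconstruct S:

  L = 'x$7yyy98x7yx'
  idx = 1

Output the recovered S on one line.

Answer: 77y9xy8xyyx$

Derivation:
LF mapping: 5 0 1 8 9 10 4 3 6 2 11 7
Walk LF starting at row 1, prepending L[row]:
  step 1: row=1, L[1]='$', prepend. Next row=LF[1]=0
  step 2: row=0, L[0]='x', prepend. Next row=LF[0]=5
  step 3: row=5, L[5]='y', prepend. Next row=LF[5]=10
  step 4: row=10, L[10]='y', prepend. Next row=LF[10]=11
  step 5: row=11, L[11]='x', prepend. Next row=LF[11]=7
  step 6: row=7, L[7]='8', prepend. Next row=LF[7]=3
  step 7: row=3, L[3]='y', prepend. Next row=LF[3]=8
  step 8: row=8, L[8]='x', prepend. Next row=LF[8]=6
  step 9: row=6, L[6]='9', prepend. Next row=LF[6]=4
  step 10: row=4, L[4]='y', prepend. Next row=LF[4]=9
  step 11: row=9, L[9]='7', prepend. Next row=LF[9]=2
  step 12: row=2, L[2]='7', prepend. Next row=LF[2]=1
Reversed output: 77y9xy8xyyx$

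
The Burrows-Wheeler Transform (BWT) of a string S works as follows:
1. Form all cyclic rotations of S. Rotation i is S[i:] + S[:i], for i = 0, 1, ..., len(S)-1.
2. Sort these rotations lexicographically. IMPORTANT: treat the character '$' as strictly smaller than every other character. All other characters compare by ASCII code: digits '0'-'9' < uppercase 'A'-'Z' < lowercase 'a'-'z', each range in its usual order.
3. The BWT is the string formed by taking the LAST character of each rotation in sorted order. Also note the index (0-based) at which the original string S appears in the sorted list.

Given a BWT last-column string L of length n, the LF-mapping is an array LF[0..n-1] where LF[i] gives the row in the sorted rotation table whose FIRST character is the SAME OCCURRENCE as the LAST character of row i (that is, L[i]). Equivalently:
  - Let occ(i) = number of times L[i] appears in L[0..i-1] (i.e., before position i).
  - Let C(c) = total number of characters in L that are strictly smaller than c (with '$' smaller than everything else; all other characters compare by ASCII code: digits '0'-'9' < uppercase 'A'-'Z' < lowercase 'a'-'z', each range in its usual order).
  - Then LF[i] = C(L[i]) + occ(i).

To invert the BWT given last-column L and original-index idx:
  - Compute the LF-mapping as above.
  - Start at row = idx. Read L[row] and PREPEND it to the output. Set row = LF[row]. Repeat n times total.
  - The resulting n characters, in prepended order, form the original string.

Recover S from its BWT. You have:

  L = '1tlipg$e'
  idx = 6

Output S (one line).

LF mapping: 1 7 5 4 6 3 0 2
Walk LF starting at row 6, prepending L[row]:
  step 1: row=6, L[6]='$', prepend. Next row=LF[6]=0
  step 2: row=0, L[0]='1', prepend. Next row=LF[0]=1
  step 3: row=1, L[1]='t', prepend. Next row=LF[1]=7
  step 4: row=7, L[7]='e', prepend. Next row=LF[7]=2
  step 5: row=2, L[2]='l', prepend. Next row=LF[2]=5
  step 6: row=5, L[5]='g', prepend. Next row=LF[5]=3
  step 7: row=3, L[3]='i', prepend. Next row=LF[3]=4
  step 8: row=4, L[4]='p', prepend. Next row=LF[4]=6
Reversed output: piglet1$

Answer: piglet1$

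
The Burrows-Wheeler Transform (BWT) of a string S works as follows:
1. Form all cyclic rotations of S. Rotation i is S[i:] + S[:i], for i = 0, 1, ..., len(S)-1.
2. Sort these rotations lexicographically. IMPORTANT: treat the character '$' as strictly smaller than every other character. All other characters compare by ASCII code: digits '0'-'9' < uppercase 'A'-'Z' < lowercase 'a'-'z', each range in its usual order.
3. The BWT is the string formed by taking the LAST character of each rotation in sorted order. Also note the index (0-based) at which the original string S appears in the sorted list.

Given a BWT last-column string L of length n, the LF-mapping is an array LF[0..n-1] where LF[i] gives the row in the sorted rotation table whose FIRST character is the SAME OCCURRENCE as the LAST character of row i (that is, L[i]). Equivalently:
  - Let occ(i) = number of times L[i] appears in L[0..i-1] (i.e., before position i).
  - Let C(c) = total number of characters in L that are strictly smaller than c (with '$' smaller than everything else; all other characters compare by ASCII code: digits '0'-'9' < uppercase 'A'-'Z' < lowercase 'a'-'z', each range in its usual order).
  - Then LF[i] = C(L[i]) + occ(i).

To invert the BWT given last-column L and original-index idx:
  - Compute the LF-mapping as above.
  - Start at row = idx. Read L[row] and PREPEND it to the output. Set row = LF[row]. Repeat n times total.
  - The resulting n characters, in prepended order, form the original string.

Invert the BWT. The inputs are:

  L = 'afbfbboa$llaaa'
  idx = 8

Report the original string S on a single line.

LF mapping: 1 9 6 10 7 8 13 2 0 11 12 3 4 5
Walk LF starting at row 8, prepending L[row]:
  step 1: row=8, L[8]='$', prepend. Next row=LF[8]=0
  step 2: row=0, L[0]='a', prepend. Next row=LF[0]=1
  step 3: row=1, L[1]='f', prepend. Next row=LF[1]=9
  step 4: row=9, L[9]='l', prepend. Next row=LF[9]=11
  step 5: row=11, L[11]='a', prepend. Next row=LF[11]=3
  step 6: row=3, L[3]='f', prepend. Next row=LF[3]=10
  step 7: row=10, L[10]='l', prepend. Next row=LF[10]=12
  step 8: row=12, L[12]='a', prepend. Next row=LF[12]=4
  step 9: row=4, L[4]='b', prepend. Next row=LF[4]=7
  step 10: row=7, L[7]='a', prepend. Next row=LF[7]=2
  step 11: row=2, L[2]='b', prepend. Next row=LF[2]=6
  step 12: row=6, L[6]='o', prepend. Next row=LF[6]=13
  step 13: row=13, L[13]='a', prepend. Next row=LF[13]=5
  step 14: row=5, L[5]='b', prepend. Next row=LF[5]=8
Reversed output: baobabalfalfa$

Answer: baobabalfalfa$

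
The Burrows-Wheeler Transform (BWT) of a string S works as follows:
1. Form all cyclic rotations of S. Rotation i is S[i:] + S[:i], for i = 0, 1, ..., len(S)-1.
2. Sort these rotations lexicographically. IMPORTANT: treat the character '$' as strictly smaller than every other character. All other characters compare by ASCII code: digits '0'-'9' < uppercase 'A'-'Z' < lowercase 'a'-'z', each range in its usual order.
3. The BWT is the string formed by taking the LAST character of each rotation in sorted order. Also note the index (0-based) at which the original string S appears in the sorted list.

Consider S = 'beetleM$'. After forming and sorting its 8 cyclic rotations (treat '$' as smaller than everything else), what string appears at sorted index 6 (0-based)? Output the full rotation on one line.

Answer: leM$beet

Derivation:
All 8 rotations (rotation i = S[i:]+S[:i]):
  rot[0] = beetleM$
  rot[1] = eetleM$b
  rot[2] = etleM$be
  rot[3] = tleM$bee
  rot[4] = leM$beet
  rot[5] = eM$beetl
  rot[6] = M$beetle
  rot[7] = $beetleM
Sorted (with $ < everything):
  sorted[0] = $beetleM
  sorted[1] = M$beetle
  sorted[2] = beetleM$
  sorted[3] = eM$beetl
  sorted[4] = eetleM$b
  sorted[5] = etleM$be
  sorted[6] = leM$beet
  sorted[7] = tleM$bee
sorted[6] = leM$beet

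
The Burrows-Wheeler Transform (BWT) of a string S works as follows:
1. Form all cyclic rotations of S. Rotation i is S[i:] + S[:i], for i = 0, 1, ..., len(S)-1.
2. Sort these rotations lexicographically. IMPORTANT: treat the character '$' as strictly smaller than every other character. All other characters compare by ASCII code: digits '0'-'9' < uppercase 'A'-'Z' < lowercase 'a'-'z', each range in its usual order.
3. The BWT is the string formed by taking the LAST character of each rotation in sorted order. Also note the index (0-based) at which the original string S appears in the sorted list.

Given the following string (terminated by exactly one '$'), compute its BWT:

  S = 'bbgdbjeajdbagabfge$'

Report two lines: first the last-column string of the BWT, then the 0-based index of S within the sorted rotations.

All 19 rotations (rotation i = S[i:]+S[:i]):
  rot[0] = bbgdbjeajdbagabfge$
  rot[1] = bgdbjeajdbagabfge$b
  rot[2] = gdbjeajdbagabfge$bb
  rot[3] = dbjeajdbagabfge$bbg
  rot[4] = bjeajdbagabfge$bbgd
  rot[5] = jeajdbagabfge$bbgdb
  rot[6] = eajdbagabfge$bbgdbj
  rot[7] = ajdbagabfge$bbgdbje
  rot[8] = jdbagabfge$bbgdbjea
  rot[9] = dbagabfge$bbgdbjeaj
  rot[10] = bagabfge$bbgdbjeajd
  rot[11] = agabfge$bbgdbjeajdb
  rot[12] = gabfge$bbgdbjeajdba
  rot[13] = abfge$bbgdbjeajdbag
  rot[14] = bfge$bbgdbjeajdbaga
  rot[15] = fge$bbgdbjeajdbagab
  rot[16] = ge$bbgdbjeajdbagabf
  rot[17] = e$bbgdbjeajdbagabfg
  rot[18] = $bbgdbjeajdbagabfge
Sorted (with $ < everything):
  sorted[0] = $bbgdbjeajdbagabfge  (last char: 'e')
  sorted[1] = abfge$bbgdbjeajdbag  (last char: 'g')
  sorted[2] = agabfge$bbgdbjeajdb  (last char: 'b')
  sorted[3] = ajdbagabfge$bbgdbje  (last char: 'e')
  sorted[4] = bagabfge$bbgdbjeajd  (last char: 'd')
  sorted[5] = bbgdbjeajdbagabfge$  (last char: '$')
  sorted[6] = bfge$bbgdbjeajdbaga  (last char: 'a')
  sorted[7] = bgdbjeajdbagabfge$b  (last char: 'b')
  sorted[8] = bjeajdbagabfge$bbgd  (last char: 'd')
  sorted[9] = dbagabfge$bbgdbjeaj  (last char: 'j')
  sorted[10] = dbjeajdbagabfge$bbg  (last char: 'g')
  sorted[11] = e$bbgdbjeajdbagabfg  (last char: 'g')
  sorted[12] = eajdbagabfge$bbgdbj  (last char: 'j')
  sorted[13] = fge$bbgdbjeajdbagab  (last char: 'b')
  sorted[14] = gabfge$bbgdbjeajdba  (last char: 'a')
  sorted[15] = gdbjeajdbagabfge$bb  (last char: 'b')
  sorted[16] = ge$bbgdbjeajdbagabf  (last char: 'f')
  sorted[17] = jdbagabfge$bbgdbjea  (last char: 'a')
  sorted[18] = jeajdbagabfge$bbgdb  (last char: 'b')
Last column: egbed$abdjggjbabfab
Original string S is at sorted index 5

Answer: egbed$abdjggjbabfab
5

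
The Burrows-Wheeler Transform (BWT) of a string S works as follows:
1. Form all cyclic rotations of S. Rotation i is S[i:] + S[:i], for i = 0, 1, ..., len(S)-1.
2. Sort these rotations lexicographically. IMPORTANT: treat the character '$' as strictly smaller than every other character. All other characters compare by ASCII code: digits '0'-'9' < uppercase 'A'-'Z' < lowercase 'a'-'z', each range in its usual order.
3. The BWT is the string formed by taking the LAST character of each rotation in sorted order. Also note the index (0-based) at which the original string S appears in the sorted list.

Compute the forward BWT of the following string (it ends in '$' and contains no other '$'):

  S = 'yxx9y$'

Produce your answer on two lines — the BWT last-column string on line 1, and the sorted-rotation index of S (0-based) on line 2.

All 6 rotations (rotation i = S[i:]+S[:i]):
  rot[0] = yxx9y$
  rot[1] = xx9y$y
  rot[2] = x9y$yx
  rot[3] = 9y$yxx
  rot[4] = y$yxx9
  rot[5] = $yxx9y
Sorted (with $ < everything):
  sorted[0] = $yxx9y  (last char: 'y')
  sorted[1] = 9y$yxx  (last char: 'x')
  sorted[2] = x9y$yx  (last char: 'x')
  sorted[3] = xx9y$y  (last char: 'y')
  sorted[4] = y$yxx9  (last char: '9')
  sorted[5] = yxx9y$  (last char: '$')
Last column: yxxy9$
Original string S is at sorted index 5

Answer: yxxy9$
5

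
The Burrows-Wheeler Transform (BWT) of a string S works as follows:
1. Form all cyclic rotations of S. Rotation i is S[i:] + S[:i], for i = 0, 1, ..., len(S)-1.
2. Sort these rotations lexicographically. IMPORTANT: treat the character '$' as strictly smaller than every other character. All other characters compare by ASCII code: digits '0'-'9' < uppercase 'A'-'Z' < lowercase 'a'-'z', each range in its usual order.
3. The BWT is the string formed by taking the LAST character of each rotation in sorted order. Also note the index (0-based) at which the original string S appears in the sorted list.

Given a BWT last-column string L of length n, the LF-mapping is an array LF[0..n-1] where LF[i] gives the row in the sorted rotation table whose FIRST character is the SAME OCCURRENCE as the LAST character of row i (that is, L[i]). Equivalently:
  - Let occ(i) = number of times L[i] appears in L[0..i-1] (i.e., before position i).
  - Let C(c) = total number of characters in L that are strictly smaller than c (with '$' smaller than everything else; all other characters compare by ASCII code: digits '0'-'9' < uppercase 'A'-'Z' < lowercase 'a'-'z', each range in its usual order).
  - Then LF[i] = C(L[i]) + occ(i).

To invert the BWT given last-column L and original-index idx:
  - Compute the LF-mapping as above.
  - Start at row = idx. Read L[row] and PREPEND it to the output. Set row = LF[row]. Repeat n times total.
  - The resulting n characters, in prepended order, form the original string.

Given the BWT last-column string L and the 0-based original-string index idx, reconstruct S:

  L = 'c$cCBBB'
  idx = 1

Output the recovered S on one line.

LF mapping: 5 0 6 4 1 2 3
Walk LF starting at row 1, prepending L[row]:
  step 1: row=1, L[1]='$', prepend. Next row=LF[1]=0
  step 2: row=0, L[0]='c', prepend. Next row=LF[0]=5
  step 3: row=5, L[5]='B', prepend. Next row=LF[5]=2
  step 4: row=2, L[2]='c', prepend. Next row=LF[2]=6
  step 5: row=6, L[6]='B', prepend. Next row=LF[6]=3
  step 6: row=3, L[3]='C', prepend. Next row=LF[3]=4
  step 7: row=4, L[4]='B', prepend. Next row=LF[4]=1
Reversed output: BCBcBc$

Answer: BCBcBc$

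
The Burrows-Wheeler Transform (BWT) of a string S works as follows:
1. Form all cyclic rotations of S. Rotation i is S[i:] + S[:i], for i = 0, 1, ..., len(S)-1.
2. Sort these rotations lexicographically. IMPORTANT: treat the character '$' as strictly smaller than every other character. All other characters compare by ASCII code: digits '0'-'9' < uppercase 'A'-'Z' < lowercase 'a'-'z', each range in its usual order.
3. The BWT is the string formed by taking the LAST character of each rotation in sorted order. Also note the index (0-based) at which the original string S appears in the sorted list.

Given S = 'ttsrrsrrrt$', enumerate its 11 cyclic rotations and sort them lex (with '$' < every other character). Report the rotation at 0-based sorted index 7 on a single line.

All 11 rotations (rotation i = S[i:]+S[:i]):
  rot[0] = ttsrrsrrrt$
  rot[1] = tsrrsrrrt$t
  rot[2] = srrsrrrt$tt
  rot[3] = rrsrrrt$tts
  rot[4] = rsrrrt$ttsr
  rot[5] = srrrt$ttsrr
  rot[6] = rrrt$ttsrrs
  rot[7] = rrt$ttsrrsr
  rot[8] = rt$ttsrrsrr
  rot[9] = t$ttsrrsrrr
  rot[10] = $ttsrrsrrrt
Sorted (with $ < everything):
  sorted[0] = $ttsrrsrrrt
  sorted[1] = rrrt$ttsrrs
  sorted[2] = rrsrrrt$tts
  sorted[3] = rrt$ttsrrsr
  sorted[4] = rsrrrt$ttsr
  sorted[5] = rt$ttsrrsrr
  sorted[6] = srrrt$ttsrr
  sorted[7] = srrsrrrt$tt
  sorted[8] = t$ttsrrsrrr
  sorted[9] = tsrrsrrrt$t
  sorted[10] = ttsrrsrrrt$
sorted[7] = srrsrrrt$tt

Answer: srrsrrrt$tt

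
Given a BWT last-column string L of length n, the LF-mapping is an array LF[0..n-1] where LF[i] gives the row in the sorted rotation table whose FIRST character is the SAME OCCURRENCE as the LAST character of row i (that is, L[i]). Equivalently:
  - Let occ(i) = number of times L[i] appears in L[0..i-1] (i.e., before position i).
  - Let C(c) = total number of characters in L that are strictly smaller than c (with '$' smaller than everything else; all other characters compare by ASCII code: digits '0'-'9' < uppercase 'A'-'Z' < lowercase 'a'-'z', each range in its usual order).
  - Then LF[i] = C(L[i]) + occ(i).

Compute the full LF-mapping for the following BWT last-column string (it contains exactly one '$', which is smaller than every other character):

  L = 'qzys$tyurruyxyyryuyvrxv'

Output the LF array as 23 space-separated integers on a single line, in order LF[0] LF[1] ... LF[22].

Char counts: '$':1, 'q':1, 'r':4, 's':1, 't':1, 'u':3, 'v':2, 'x':2, 'y':7, 'z':1
C (first-col start): C('$')=0, C('q')=1, C('r')=2, C('s')=6, C('t')=7, C('u')=8, C('v')=11, C('x')=13, C('y')=15, C('z')=22
L[0]='q': occ=0, LF[0]=C('q')+0=1+0=1
L[1]='z': occ=0, LF[1]=C('z')+0=22+0=22
L[2]='y': occ=0, LF[2]=C('y')+0=15+0=15
L[3]='s': occ=0, LF[3]=C('s')+0=6+0=6
L[4]='$': occ=0, LF[4]=C('$')+0=0+0=0
L[5]='t': occ=0, LF[5]=C('t')+0=7+0=7
L[6]='y': occ=1, LF[6]=C('y')+1=15+1=16
L[7]='u': occ=0, LF[7]=C('u')+0=8+0=8
L[8]='r': occ=0, LF[8]=C('r')+0=2+0=2
L[9]='r': occ=1, LF[9]=C('r')+1=2+1=3
L[10]='u': occ=1, LF[10]=C('u')+1=8+1=9
L[11]='y': occ=2, LF[11]=C('y')+2=15+2=17
L[12]='x': occ=0, LF[12]=C('x')+0=13+0=13
L[13]='y': occ=3, LF[13]=C('y')+3=15+3=18
L[14]='y': occ=4, LF[14]=C('y')+4=15+4=19
L[15]='r': occ=2, LF[15]=C('r')+2=2+2=4
L[16]='y': occ=5, LF[16]=C('y')+5=15+5=20
L[17]='u': occ=2, LF[17]=C('u')+2=8+2=10
L[18]='y': occ=6, LF[18]=C('y')+6=15+6=21
L[19]='v': occ=0, LF[19]=C('v')+0=11+0=11
L[20]='r': occ=3, LF[20]=C('r')+3=2+3=5
L[21]='x': occ=1, LF[21]=C('x')+1=13+1=14
L[22]='v': occ=1, LF[22]=C('v')+1=11+1=12

Answer: 1 22 15 6 0 7 16 8 2 3 9 17 13 18 19 4 20 10 21 11 5 14 12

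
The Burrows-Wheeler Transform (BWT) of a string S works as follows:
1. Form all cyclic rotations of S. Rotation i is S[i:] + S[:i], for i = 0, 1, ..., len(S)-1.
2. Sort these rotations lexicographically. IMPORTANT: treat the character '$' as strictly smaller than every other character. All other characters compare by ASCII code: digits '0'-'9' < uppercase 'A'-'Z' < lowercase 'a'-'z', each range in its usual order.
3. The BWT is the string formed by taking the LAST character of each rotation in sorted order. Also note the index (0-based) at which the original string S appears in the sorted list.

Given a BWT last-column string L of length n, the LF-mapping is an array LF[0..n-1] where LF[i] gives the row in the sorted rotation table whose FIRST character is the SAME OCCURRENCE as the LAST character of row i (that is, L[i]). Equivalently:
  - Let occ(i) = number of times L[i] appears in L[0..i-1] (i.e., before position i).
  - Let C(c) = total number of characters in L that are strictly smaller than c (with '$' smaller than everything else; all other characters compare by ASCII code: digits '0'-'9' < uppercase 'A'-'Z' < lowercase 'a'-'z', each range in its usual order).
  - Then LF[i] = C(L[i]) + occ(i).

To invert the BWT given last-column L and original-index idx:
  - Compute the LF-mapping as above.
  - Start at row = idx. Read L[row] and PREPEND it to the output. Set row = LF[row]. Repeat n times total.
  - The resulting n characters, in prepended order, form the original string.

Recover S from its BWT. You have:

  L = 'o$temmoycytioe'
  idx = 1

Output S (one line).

Answer: committeeyoyo$

Derivation:
LF mapping: 7 0 10 2 5 6 8 12 1 13 11 4 9 3
Walk LF starting at row 1, prepending L[row]:
  step 1: row=1, L[1]='$', prepend. Next row=LF[1]=0
  step 2: row=0, L[0]='o', prepend. Next row=LF[0]=7
  step 3: row=7, L[7]='y', prepend. Next row=LF[7]=12
  step 4: row=12, L[12]='o', prepend. Next row=LF[12]=9
  step 5: row=9, L[9]='y', prepend. Next row=LF[9]=13
  step 6: row=13, L[13]='e', prepend. Next row=LF[13]=3
  step 7: row=3, L[3]='e', prepend. Next row=LF[3]=2
  step 8: row=2, L[2]='t', prepend. Next row=LF[2]=10
  step 9: row=10, L[10]='t', prepend. Next row=LF[10]=11
  step 10: row=11, L[11]='i', prepend. Next row=LF[11]=4
  step 11: row=4, L[4]='m', prepend. Next row=LF[4]=5
  step 12: row=5, L[5]='m', prepend. Next row=LF[5]=6
  step 13: row=6, L[6]='o', prepend. Next row=LF[6]=8
  step 14: row=8, L[8]='c', prepend. Next row=LF[8]=1
Reversed output: committeeyoyo$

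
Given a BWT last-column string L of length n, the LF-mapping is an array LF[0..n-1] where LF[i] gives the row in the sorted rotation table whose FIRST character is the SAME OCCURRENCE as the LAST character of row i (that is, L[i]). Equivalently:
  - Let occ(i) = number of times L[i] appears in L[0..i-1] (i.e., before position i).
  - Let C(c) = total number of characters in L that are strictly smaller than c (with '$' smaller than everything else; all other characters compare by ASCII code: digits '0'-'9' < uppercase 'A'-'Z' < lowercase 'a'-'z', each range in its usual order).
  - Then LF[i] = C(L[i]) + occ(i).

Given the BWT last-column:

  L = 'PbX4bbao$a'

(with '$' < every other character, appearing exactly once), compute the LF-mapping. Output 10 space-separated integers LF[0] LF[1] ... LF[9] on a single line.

Answer: 2 6 3 1 7 8 4 9 0 5

Derivation:
Char counts: '$':1, '4':1, 'P':1, 'X':1, 'a':2, 'b':3, 'o':1
C (first-col start): C('$')=0, C('4')=1, C('P')=2, C('X')=3, C('a')=4, C('b')=6, C('o')=9
L[0]='P': occ=0, LF[0]=C('P')+0=2+0=2
L[1]='b': occ=0, LF[1]=C('b')+0=6+0=6
L[2]='X': occ=0, LF[2]=C('X')+0=3+0=3
L[3]='4': occ=0, LF[3]=C('4')+0=1+0=1
L[4]='b': occ=1, LF[4]=C('b')+1=6+1=7
L[5]='b': occ=2, LF[5]=C('b')+2=6+2=8
L[6]='a': occ=0, LF[6]=C('a')+0=4+0=4
L[7]='o': occ=0, LF[7]=C('o')+0=9+0=9
L[8]='$': occ=0, LF[8]=C('$')+0=0+0=0
L[9]='a': occ=1, LF[9]=C('a')+1=4+1=5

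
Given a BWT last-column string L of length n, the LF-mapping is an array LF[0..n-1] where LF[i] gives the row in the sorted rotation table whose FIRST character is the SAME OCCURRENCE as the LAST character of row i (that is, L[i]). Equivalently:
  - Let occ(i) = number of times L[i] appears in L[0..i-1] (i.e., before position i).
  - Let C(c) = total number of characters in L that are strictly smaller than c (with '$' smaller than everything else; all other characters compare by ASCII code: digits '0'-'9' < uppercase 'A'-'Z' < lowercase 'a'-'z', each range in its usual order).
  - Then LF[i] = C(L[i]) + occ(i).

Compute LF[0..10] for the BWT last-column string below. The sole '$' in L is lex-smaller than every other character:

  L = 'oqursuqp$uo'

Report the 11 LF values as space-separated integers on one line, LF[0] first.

Char counts: '$':1, 'o':2, 'p':1, 'q':2, 'r':1, 's':1, 'u':3
C (first-col start): C('$')=0, C('o')=1, C('p')=3, C('q')=4, C('r')=6, C('s')=7, C('u')=8
L[0]='o': occ=0, LF[0]=C('o')+0=1+0=1
L[1]='q': occ=0, LF[1]=C('q')+0=4+0=4
L[2]='u': occ=0, LF[2]=C('u')+0=8+0=8
L[3]='r': occ=0, LF[3]=C('r')+0=6+0=6
L[4]='s': occ=0, LF[4]=C('s')+0=7+0=7
L[5]='u': occ=1, LF[5]=C('u')+1=8+1=9
L[6]='q': occ=1, LF[6]=C('q')+1=4+1=5
L[7]='p': occ=0, LF[7]=C('p')+0=3+0=3
L[8]='$': occ=0, LF[8]=C('$')+0=0+0=0
L[9]='u': occ=2, LF[9]=C('u')+2=8+2=10
L[10]='o': occ=1, LF[10]=C('o')+1=1+1=2

Answer: 1 4 8 6 7 9 5 3 0 10 2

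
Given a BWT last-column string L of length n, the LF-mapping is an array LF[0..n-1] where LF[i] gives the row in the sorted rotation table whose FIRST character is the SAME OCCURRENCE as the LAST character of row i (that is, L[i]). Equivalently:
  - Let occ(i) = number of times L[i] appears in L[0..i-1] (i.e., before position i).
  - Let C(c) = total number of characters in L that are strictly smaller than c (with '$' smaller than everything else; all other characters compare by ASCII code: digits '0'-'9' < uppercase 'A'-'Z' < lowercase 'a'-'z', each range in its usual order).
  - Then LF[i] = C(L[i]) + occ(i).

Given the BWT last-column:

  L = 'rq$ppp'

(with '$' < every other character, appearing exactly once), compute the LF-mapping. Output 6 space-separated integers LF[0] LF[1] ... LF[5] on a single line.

Answer: 5 4 0 1 2 3

Derivation:
Char counts: '$':1, 'p':3, 'q':1, 'r':1
C (first-col start): C('$')=0, C('p')=1, C('q')=4, C('r')=5
L[0]='r': occ=0, LF[0]=C('r')+0=5+0=5
L[1]='q': occ=0, LF[1]=C('q')+0=4+0=4
L[2]='$': occ=0, LF[2]=C('$')+0=0+0=0
L[3]='p': occ=0, LF[3]=C('p')+0=1+0=1
L[4]='p': occ=1, LF[4]=C('p')+1=1+1=2
L[5]='p': occ=2, LF[5]=C('p')+2=1+2=3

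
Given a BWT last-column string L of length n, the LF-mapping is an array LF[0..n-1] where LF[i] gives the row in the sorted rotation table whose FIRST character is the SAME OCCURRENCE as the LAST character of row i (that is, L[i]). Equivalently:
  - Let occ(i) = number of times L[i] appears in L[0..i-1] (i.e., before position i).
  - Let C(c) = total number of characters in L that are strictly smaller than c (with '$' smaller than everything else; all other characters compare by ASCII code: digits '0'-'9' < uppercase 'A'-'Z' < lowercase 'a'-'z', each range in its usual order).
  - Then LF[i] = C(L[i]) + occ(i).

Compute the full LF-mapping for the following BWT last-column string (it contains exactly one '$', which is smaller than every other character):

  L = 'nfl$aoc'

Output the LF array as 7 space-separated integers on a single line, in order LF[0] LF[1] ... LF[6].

Answer: 5 3 4 0 1 6 2

Derivation:
Char counts: '$':1, 'a':1, 'c':1, 'f':1, 'l':1, 'n':1, 'o':1
C (first-col start): C('$')=0, C('a')=1, C('c')=2, C('f')=3, C('l')=4, C('n')=5, C('o')=6
L[0]='n': occ=0, LF[0]=C('n')+0=5+0=5
L[1]='f': occ=0, LF[1]=C('f')+0=3+0=3
L[2]='l': occ=0, LF[2]=C('l')+0=4+0=4
L[3]='$': occ=0, LF[3]=C('$')+0=0+0=0
L[4]='a': occ=0, LF[4]=C('a')+0=1+0=1
L[5]='o': occ=0, LF[5]=C('o')+0=6+0=6
L[6]='c': occ=0, LF[6]=C('c')+0=2+0=2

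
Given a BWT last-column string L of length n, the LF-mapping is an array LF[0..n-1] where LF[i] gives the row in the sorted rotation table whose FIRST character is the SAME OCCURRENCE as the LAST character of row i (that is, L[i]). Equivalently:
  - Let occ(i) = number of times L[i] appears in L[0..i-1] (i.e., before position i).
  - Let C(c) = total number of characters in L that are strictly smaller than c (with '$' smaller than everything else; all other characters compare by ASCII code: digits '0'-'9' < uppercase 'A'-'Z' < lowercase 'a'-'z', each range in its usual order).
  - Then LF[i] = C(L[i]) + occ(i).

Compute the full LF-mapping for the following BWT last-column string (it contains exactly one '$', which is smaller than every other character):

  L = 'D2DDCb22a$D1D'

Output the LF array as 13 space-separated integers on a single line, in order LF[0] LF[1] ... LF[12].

Answer: 6 2 7 8 5 12 3 4 11 0 9 1 10

Derivation:
Char counts: '$':1, '1':1, '2':3, 'C':1, 'D':5, 'a':1, 'b':1
C (first-col start): C('$')=0, C('1')=1, C('2')=2, C('C')=5, C('D')=6, C('a')=11, C('b')=12
L[0]='D': occ=0, LF[0]=C('D')+0=6+0=6
L[1]='2': occ=0, LF[1]=C('2')+0=2+0=2
L[2]='D': occ=1, LF[2]=C('D')+1=6+1=7
L[3]='D': occ=2, LF[3]=C('D')+2=6+2=8
L[4]='C': occ=0, LF[4]=C('C')+0=5+0=5
L[5]='b': occ=0, LF[5]=C('b')+0=12+0=12
L[6]='2': occ=1, LF[6]=C('2')+1=2+1=3
L[7]='2': occ=2, LF[7]=C('2')+2=2+2=4
L[8]='a': occ=0, LF[8]=C('a')+0=11+0=11
L[9]='$': occ=0, LF[9]=C('$')+0=0+0=0
L[10]='D': occ=3, LF[10]=C('D')+3=6+3=9
L[11]='1': occ=0, LF[11]=C('1')+0=1+0=1
L[12]='D': occ=4, LF[12]=C('D')+4=6+4=10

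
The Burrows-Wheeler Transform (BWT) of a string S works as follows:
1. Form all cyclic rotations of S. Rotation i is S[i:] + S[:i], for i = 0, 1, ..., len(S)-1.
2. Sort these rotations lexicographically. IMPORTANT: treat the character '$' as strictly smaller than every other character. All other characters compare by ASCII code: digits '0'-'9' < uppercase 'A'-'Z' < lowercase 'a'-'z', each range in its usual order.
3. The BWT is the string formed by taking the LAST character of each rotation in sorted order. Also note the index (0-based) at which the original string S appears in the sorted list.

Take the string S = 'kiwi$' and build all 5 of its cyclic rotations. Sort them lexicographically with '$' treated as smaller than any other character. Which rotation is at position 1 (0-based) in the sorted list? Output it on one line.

Answer: i$kiw

Derivation:
All 5 rotations (rotation i = S[i:]+S[:i]):
  rot[0] = kiwi$
  rot[1] = iwi$k
  rot[2] = wi$ki
  rot[3] = i$kiw
  rot[4] = $kiwi
Sorted (with $ < everything):
  sorted[0] = $kiwi
  sorted[1] = i$kiw
  sorted[2] = iwi$k
  sorted[3] = kiwi$
  sorted[4] = wi$ki
sorted[1] = i$kiw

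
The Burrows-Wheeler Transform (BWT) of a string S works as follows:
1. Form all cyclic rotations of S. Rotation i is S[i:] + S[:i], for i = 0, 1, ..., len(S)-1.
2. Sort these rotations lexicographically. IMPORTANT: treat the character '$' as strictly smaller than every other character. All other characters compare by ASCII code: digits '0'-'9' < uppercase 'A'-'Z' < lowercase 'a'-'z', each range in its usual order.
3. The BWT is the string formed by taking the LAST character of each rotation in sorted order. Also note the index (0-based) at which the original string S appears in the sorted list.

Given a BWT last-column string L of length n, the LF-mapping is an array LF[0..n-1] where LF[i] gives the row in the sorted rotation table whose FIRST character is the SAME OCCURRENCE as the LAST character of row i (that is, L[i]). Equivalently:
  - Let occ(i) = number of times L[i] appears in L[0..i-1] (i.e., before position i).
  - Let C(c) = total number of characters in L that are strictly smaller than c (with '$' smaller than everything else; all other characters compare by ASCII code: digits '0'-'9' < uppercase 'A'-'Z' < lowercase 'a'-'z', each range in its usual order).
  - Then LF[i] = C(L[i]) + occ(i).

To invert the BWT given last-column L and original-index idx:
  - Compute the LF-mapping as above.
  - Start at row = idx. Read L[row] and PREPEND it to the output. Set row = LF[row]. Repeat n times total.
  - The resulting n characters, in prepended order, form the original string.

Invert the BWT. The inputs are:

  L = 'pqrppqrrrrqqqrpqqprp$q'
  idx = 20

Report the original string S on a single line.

Answer: rqrprqqqqrpppqrrqprqp$

Derivation:
LF mapping: 1 7 15 2 3 8 16 17 18 19 9 10 11 20 4 12 13 5 21 6 0 14
Walk LF starting at row 20, prepending L[row]:
  step 1: row=20, L[20]='$', prepend. Next row=LF[20]=0
  step 2: row=0, L[0]='p', prepend. Next row=LF[0]=1
  step 3: row=1, L[1]='q', prepend. Next row=LF[1]=7
  step 4: row=7, L[7]='r', prepend. Next row=LF[7]=17
  step 5: row=17, L[17]='p', prepend. Next row=LF[17]=5
  step 6: row=5, L[5]='q', prepend. Next row=LF[5]=8
  step 7: row=8, L[8]='r', prepend. Next row=LF[8]=18
  step 8: row=18, L[18]='r', prepend. Next row=LF[18]=21
  step 9: row=21, L[21]='q', prepend. Next row=LF[21]=14
  step 10: row=14, L[14]='p', prepend. Next row=LF[14]=4
  step 11: row=4, L[4]='p', prepend. Next row=LF[4]=3
  step 12: row=3, L[3]='p', prepend. Next row=LF[3]=2
  step 13: row=2, L[2]='r', prepend. Next row=LF[2]=15
  step 14: row=15, L[15]='q', prepend. Next row=LF[15]=12
  step 15: row=12, L[12]='q', prepend. Next row=LF[12]=11
  step 16: row=11, L[11]='q', prepend. Next row=LF[11]=10
  step 17: row=10, L[10]='q', prepend. Next row=LF[10]=9
  step 18: row=9, L[9]='r', prepend. Next row=LF[9]=19
  step 19: row=19, L[19]='p', prepend. Next row=LF[19]=6
  step 20: row=6, L[6]='r', prepend. Next row=LF[6]=16
  step 21: row=16, L[16]='q', prepend. Next row=LF[16]=13
  step 22: row=13, L[13]='r', prepend. Next row=LF[13]=20
Reversed output: rqrprqqqqrpppqrrqprqp$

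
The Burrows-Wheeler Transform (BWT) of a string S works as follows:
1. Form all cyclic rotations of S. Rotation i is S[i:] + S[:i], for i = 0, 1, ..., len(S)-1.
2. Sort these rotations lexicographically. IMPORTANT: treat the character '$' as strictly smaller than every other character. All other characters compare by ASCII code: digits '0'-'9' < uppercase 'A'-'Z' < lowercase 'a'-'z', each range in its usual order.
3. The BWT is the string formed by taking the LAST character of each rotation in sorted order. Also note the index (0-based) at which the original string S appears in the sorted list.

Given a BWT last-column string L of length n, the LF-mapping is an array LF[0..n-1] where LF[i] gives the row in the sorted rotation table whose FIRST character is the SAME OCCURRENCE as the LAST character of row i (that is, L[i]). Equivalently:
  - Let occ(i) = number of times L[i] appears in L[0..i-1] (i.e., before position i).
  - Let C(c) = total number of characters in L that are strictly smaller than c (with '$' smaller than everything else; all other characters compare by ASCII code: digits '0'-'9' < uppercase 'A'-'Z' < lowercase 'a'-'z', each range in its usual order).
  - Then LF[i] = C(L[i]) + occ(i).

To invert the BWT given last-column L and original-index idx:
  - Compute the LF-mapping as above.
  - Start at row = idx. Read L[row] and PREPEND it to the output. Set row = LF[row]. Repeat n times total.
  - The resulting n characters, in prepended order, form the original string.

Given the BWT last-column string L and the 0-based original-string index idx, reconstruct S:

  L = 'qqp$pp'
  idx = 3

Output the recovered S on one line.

Answer: pqppq$

Derivation:
LF mapping: 4 5 1 0 2 3
Walk LF starting at row 3, prepending L[row]:
  step 1: row=3, L[3]='$', prepend. Next row=LF[3]=0
  step 2: row=0, L[0]='q', prepend. Next row=LF[0]=4
  step 3: row=4, L[4]='p', prepend. Next row=LF[4]=2
  step 4: row=2, L[2]='p', prepend. Next row=LF[2]=1
  step 5: row=1, L[1]='q', prepend. Next row=LF[1]=5
  step 6: row=5, L[5]='p', prepend. Next row=LF[5]=3
Reversed output: pqppq$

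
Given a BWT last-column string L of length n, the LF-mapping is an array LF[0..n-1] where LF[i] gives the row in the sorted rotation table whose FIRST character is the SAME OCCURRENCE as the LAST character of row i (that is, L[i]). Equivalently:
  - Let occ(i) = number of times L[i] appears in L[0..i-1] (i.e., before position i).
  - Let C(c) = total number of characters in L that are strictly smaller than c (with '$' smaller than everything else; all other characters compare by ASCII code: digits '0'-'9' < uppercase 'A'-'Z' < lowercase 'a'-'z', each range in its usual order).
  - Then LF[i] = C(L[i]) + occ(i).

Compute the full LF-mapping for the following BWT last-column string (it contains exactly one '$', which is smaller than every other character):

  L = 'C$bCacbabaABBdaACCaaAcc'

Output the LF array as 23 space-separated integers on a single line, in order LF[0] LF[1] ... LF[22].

Char counts: '$':1, 'A':3, 'B':2, 'C':4, 'a':6, 'b':3, 'c':3, 'd':1
C (first-col start): C('$')=0, C('A')=1, C('B')=4, C('C')=6, C('a')=10, C('b')=16, C('c')=19, C('d')=22
L[0]='C': occ=0, LF[0]=C('C')+0=6+0=6
L[1]='$': occ=0, LF[1]=C('$')+0=0+0=0
L[2]='b': occ=0, LF[2]=C('b')+0=16+0=16
L[3]='C': occ=1, LF[3]=C('C')+1=6+1=7
L[4]='a': occ=0, LF[4]=C('a')+0=10+0=10
L[5]='c': occ=0, LF[5]=C('c')+0=19+0=19
L[6]='b': occ=1, LF[6]=C('b')+1=16+1=17
L[7]='a': occ=1, LF[7]=C('a')+1=10+1=11
L[8]='b': occ=2, LF[8]=C('b')+2=16+2=18
L[9]='a': occ=2, LF[9]=C('a')+2=10+2=12
L[10]='A': occ=0, LF[10]=C('A')+0=1+0=1
L[11]='B': occ=0, LF[11]=C('B')+0=4+0=4
L[12]='B': occ=1, LF[12]=C('B')+1=4+1=5
L[13]='d': occ=0, LF[13]=C('d')+0=22+0=22
L[14]='a': occ=3, LF[14]=C('a')+3=10+3=13
L[15]='A': occ=1, LF[15]=C('A')+1=1+1=2
L[16]='C': occ=2, LF[16]=C('C')+2=6+2=8
L[17]='C': occ=3, LF[17]=C('C')+3=6+3=9
L[18]='a': occ=4, LF[18]=C('a')+4=10+4=14
L[19]='a': occ=5, LF[19]=C('a')+5=10+5=15
L[20]='A': occ=2, LF[20]=C('A')+2=1+2=3
L[21]='c': occ=1, LF[21]=C('c')+1=19+1=20
L[22]='c': occ=2, LF[22]=C('c')+2=19+2=21

Answer: 6 0 16 7 10 19 17 11 18 12 1 4 5 22 13 2 8 9 14 15 3 20 21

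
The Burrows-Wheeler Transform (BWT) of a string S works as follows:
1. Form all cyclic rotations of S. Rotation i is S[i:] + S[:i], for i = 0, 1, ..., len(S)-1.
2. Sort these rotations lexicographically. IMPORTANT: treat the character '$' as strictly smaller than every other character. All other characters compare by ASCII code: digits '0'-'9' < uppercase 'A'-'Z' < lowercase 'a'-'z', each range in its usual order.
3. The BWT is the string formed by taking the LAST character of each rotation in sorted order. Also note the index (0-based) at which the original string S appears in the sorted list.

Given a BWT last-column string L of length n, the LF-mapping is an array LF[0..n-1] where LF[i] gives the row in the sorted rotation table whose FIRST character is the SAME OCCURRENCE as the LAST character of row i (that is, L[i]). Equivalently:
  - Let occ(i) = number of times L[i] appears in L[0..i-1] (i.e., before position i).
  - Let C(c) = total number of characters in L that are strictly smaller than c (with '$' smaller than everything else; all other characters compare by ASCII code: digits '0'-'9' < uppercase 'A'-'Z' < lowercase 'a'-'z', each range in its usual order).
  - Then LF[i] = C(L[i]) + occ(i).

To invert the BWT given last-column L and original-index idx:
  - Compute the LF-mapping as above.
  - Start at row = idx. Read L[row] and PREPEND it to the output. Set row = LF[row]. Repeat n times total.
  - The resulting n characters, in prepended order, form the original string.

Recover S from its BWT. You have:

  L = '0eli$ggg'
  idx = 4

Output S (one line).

Answer: giggle0$

Derivation:
LF mapping: 1 2 7 6 0 3 4 5
Walk LF starting at row 4, prepending L[row]:
  step 1: row=4, L[4]='$', prepend. Next row=LF[4]=0
  step 2: row=0, L[0]='0', prepend. Next row=LF[0]=1
  step 3: row=1, L[1]='e', prepend. Next row=LF[1]=2
  step 4: row=2, L[2]='l', prepend. Next row=LF[2]=7
  step 5: row=7, L[7]='g', prepend. Next row=LF[7]=5
  step 6: row=5, L[5]='g', prepend. Next row=LF[5]=3
  step 7: row=3, L[3]='i', prepend. Next row=LF[3]=6
  step 8: row=6, L[6]='g', prepend. Next row=LF[6]=4
Reversed output: giggle0$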